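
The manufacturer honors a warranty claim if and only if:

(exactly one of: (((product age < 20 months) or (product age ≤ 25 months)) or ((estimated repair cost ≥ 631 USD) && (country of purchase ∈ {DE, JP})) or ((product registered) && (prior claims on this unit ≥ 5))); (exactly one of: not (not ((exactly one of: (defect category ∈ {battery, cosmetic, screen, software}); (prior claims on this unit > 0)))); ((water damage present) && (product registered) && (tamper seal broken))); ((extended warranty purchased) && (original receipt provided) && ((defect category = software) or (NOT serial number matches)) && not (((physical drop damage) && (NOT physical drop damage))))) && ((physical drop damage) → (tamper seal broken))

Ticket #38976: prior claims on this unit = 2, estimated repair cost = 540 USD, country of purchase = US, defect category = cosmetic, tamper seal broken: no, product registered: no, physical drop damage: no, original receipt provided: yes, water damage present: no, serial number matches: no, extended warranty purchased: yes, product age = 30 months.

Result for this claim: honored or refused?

Honored

Atomic conditions:
  product age < 20 months: 30 < 20 is false
  product age ≤ 25 months: 30 ≤ 25 is false
  estimated repair cost ≥ 631 USD: 540 ≥ 631 is false
  country of purchase ∈ {DE, JP}: US is not in the set → false
  product registered: no → false
  prior claims on this unit ≥ 5: 2 ≥ 5 is false
  defect category ∈ {battery, cosmetic, screen, software}: cosmetic is in the set → true
  prior claims on this unit > 0: 2 > 0 is true
  water damage present: no → false
  tamper seal broken: no → false
  extended warranty purchased: yes → true
  original receipt provided: yes → true
  defect category = software: cosmetic == software is false
  NOT serial number matches: no → true
  physical drop damage: no → false
  NOT physical drop damage: no → true
Combine:
[1.1.1] false OR false = false
[1.1.2] false AND false = false
[1.1.3] false AND false = false
[1.1] false OR false OR false = false
[1.2.1.1.1] exactly-one(true, true) = false
[1.2.1.1] NOT false = true
[1.2.1] NOT true = false
[1.2.2] false AND false AND false = false
[1.2] exactly-one(false, false) = false
[1.3.3] false OR true = true
[1.3.4.1] false AND true = false
[1.3.4] NOT false = true
[1.3] true AND true AND true AND true = true
[1] exactly-one(false, false, true) = true
[2] false → false (antecedent false ⇒ implication holds) = true
[root] true AND true = true
Overall: true → honored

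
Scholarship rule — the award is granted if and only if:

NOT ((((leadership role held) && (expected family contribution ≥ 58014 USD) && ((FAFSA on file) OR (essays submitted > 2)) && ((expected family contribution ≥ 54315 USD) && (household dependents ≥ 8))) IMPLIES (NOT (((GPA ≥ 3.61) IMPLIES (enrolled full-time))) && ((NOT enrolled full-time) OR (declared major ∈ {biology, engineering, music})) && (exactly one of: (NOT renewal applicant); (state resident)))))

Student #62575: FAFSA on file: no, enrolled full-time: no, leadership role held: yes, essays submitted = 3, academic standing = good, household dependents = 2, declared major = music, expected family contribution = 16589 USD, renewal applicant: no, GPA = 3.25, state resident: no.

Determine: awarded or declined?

Declined

Atomic conditions:
  leadership role held: yes → true
  expected family contribution ≥ 58014 USD: 16589 ≥ 58014 is false
  FAFSA on file: no → false
  essays submitted > 2: 3 > 2 is true
  expected family contribution ≥ 54315 USD: 16589 ≥ 54315 is false
  household dependents ≥ 8: 2 ≥ 8 is false
  GPA ≥ 3.61: 3.25 ≥ 3.61 is false
  enrolled full-time: no → false
  NOT enrolled full-time: no → true
  declared major ∈ {biology, engineering, music}: music is in the set → true
  NOT renewal applicant: no → true
  state resident: no → false
Combine:
[1.1.3] false OR true = true
[1.1.4] false AND false = false
[1.1] true AND false AND true AND false = false
[1.2.1.1] false → false (antecedent false ⇒ implication holds) = true
[1.2.1] NOT true = false
[1.2.2] true OR true = true
[1.2.3] exactly-one(true, false) = true
[1.2] false AND true AND true = false
[1] false → false (antecedent false ⇒ implication holds) = true
[root] NOT true = false
Overall: false → declined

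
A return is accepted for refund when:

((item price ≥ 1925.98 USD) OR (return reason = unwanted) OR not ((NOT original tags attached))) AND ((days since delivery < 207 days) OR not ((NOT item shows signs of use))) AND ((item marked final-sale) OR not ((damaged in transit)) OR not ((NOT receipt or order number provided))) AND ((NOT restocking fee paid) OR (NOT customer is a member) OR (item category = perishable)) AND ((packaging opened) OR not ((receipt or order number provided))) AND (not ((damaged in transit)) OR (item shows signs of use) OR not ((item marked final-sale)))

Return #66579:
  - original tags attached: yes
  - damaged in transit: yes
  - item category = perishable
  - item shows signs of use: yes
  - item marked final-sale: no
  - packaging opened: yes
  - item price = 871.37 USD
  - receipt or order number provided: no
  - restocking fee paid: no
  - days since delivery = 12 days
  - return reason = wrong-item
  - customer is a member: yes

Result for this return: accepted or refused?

Refused

Atomic conditions:
  item price ≥ 1925.98 USD: 871.37 ≥ 1925.98 is false
  return reason = unwanted: wrong-item == unwanted is false
  NOT original tags attached: yes → false
  days since delivery < 207 days: 12 < 207 is true
  NOT item shows signs of use: yes → false
  item marked final-sale: no → false
  damaged in transit: yes → true
  NOT receipt or order number provided: no → true
  NOT restocking fee paid: no → true
  NOT customer is a member: yes → false
  item category = perishable: perishable == perishable is true
  packaging opened: yes → true
  receipt or order number provided: no → false
  item shows signs of use: yes → true
Combine:
[1.3] NOT false = true
[1] false OR false OR true = true
[2.2] NOT false = true
[2] true OR true = true
[3.2] NOT true = false
[3.3] NOT true = false
[3] false OR false OR false = false
[4] true OR false OR true = true
[5.2] NOT false = true
[5] true OR true = true
[6.1] NOT true = false
[6.3] NOT false = true
[6] false OR true OR true = true
[root] true AND true AND false AND true AND true AND true = false
Overall: false → refused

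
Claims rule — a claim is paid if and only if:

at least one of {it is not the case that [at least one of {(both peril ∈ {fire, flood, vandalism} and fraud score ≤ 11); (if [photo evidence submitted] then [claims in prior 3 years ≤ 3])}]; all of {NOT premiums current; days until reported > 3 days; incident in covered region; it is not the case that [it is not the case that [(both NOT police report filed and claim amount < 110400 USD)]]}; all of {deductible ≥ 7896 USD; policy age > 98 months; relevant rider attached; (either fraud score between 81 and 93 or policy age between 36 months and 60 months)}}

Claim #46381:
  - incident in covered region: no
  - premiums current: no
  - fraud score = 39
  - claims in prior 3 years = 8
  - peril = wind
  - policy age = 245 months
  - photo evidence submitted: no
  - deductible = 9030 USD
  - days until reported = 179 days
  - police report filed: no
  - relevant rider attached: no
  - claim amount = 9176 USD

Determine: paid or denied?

Denied

Atomic conditions:
  peril ∈ {fire, flood, vandalism}: wind is not in the set → false
  fraud score ≤ 11: 39 ≤ 11 is false
  photo evidence submitted: no → false
  claims in prior 3 years ≤ 3: 8 ≤ 3 is false
  NOT premiums current: no → true
  days until reported > 3 days: 179 > 3 is true
  incident in covered region: no → false
  NOT police report filed: no → true
  claim amount < 110400 USD: 9176 < 110400 is true
  deductible ≥ 7896 USD: 9030 ≥ 7896 is true
  policy age > 98 months: 245 > 98 is true
  relevant rider attached: no → false
  fraud score between 81 and 93: 39 in [81, 93] is false
  policy age between 36 months and 60 months: 245 in [36, 60] is false
Combine:
[1.1.1] false AND false = false
[1.1.2] false → false (antecedent false ⇒ implication holds) = true
[1.1] false OR true = true
[1] NOT true = false
[2.4.1.1] true AND true = true
[2.4.1] NOT true = false
[2.4] NOT false = true
[2] true AND true AND false AND true = false
[3.4] false OR false = false
[3] true AND true AND false AND false = false
[root] false OR false OR false = false
Overall: false → denied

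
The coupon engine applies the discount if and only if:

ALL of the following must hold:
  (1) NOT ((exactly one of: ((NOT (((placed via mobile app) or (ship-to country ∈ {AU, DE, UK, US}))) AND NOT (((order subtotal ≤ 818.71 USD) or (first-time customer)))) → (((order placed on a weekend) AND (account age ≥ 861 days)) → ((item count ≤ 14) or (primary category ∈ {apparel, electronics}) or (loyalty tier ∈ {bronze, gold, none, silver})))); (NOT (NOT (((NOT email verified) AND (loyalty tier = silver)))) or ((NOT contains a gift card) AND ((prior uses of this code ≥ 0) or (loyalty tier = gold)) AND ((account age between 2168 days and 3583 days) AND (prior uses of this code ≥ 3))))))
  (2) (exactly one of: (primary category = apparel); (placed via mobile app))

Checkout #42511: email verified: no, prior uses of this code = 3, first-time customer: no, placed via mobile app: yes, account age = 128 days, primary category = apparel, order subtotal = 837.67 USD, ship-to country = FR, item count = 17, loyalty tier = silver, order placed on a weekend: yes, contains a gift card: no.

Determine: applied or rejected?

Atomic conditions:
  placed via mobile app: yes → true
  ship-to country ∈ {AU, DE, UK, US}: FR is not in the set → false
  order subtotal ≤ 818.71 USD: 837.67 ≤ 818.71 is false
  first-time customer: no → false
  order placed on a weekend: yes → true
  account age ≥ 861 days: 128 ≥ 861 is false
  item count ≤ 14: 17 ≤ 14 is false
  primary category ∈ {apparel, electronics}: apparel is in the set → true
  loyalty tier ∈ {bronze, gold, none, silver}: silver is in the set → true
  NOT email verified: no → true
  loyalty tier = silver: silver == silver is true
  NOT contains a gift card: no → true
  prior uses of this code ≥ 0: 3 ≥ 0 is true
  loyalty tier = gold: silver == gold is false
  account age between 2168 days and 3583 days: 128 in [2168, 3583] is false
  prior uses of this code ≥ 3: 3 ≥ 3 is true
  primary category = apparel: apparel == apparel is true
Combine:
[1.1.1.1.1.1] true OR false = true
[1.1.1.1.1] NOT true = false
[1.1.1.1.2.1] false OR false = false
[1.1.1.1.2] NOT false = true
[1.1.1.1] false AND true = false
[1.1.1.2.1] true AND false = false
[1.1.1.2.2] false OR true OR true = true
[1.1.1.2] false → true (antecedent false ⇒ implication holds) = true
[1.1.1] false → true (antecedent false ⇒ implication holds) = true
[1.1.2.1.1.1] true AND true = true
[1.1.2.1.1] NOT true = false
[1.1.2.1] NOT false = true
[1.1.2.2.2] true OR false = true
[1.1.2.2.3] false AND true = false
[1.1.2.2] true AND true AND false = false
[1.1.2] true OR false = true
[1.1] exactly-one(true, true) = false
[1] NOT false = true
[2] exactly-one(true, true) = false
[root] true AND false = false
Overall: false → rejected

Rejected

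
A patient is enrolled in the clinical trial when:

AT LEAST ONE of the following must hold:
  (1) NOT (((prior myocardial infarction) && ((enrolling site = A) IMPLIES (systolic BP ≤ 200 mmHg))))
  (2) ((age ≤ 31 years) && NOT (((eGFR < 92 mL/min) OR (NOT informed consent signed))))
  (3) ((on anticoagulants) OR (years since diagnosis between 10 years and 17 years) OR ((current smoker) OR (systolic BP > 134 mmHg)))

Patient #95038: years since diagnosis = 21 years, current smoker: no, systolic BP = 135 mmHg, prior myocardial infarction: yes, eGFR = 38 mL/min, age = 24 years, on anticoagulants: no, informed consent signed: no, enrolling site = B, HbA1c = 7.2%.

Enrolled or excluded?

Atomic conditions:
  prior myocardial infarction: yes → true
  enrolling site = A: B == A is false
  systolic BP ≤ 200 mmHg: 135 ≤ 200 is true
  age ≤ 31 years: 24 ≤ 31 is true
  eGFR < 92 mL/min: 38 < 92 is true
  NOT informed consent signed: no → true
  on anticoagulants: no → false
  years since diagnosis between 10 years and 17 years: 21 in [10, 17] is false
  current smoker: no → false
  systolic BP > 134 mmHg: 135 > 134 is true
Combine:
[1.1.2] false → true (antecedent false ⇒ implication holds) = true
[1.1] true AND true = true
[1] NOT true = false
[2.2.1] true OR true = true
[2.2] NOT true = false
[2] true AND false = false
[3.3] false OR true = true
[3] false OR false OR true = true
[root] false OR false OR true = true
Overall: true → enrolled

Enrolled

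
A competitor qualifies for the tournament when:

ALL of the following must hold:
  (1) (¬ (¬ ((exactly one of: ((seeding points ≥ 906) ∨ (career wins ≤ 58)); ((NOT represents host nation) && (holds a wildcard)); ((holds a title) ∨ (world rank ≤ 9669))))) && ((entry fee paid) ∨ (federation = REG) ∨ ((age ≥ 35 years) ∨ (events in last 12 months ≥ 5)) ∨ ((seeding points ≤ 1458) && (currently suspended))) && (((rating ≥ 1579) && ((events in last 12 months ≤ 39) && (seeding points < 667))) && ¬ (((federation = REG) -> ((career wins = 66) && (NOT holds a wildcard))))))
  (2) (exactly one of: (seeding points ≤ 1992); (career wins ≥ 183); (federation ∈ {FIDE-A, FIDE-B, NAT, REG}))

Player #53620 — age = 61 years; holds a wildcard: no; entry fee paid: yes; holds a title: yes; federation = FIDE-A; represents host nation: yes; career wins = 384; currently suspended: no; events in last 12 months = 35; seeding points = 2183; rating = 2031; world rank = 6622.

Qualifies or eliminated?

Atomic conditions:
  seeding points ≥ 906: 2183 ≥ 906 is true
  career wins ≤ 58: 384 ≤ 58 is false
  NOT represents host nation: yes → false
  holds a wildcard: no → false
  holds a title: yes → true
  world rank ≤ 9669: 6622 ≤ 9669 is true
  entry fee paid: yes → true
  federation = REG: FIDE-A == REG is false
  age ≥ 35 years: 61 ≥ 35 is true
  events in last 12 months ≥ 5: 35 ≥ 5 is true
  seeding points ≤ 1458: 2183 ≤ 1458 is false
  currently suspended: no → false
  rating ≥ 1579: 2031 ≥ 1579 is true
  events in last 12 months ≤ 39: 35 ≤ 39 is true
  seeding points < 667: 2183 < 667 is false
  career wins = 66: 384 == 66 is false
  NOT holds a wildcard: no → true
  seeding points ≤ 1992: 2183 ≤ 1992 is false
  career wins ≥ 183: 384 ≥ 183 is true
  federation ∈ {FIDE-A, FIDE-B, NAT, REG}: FIDE-A is in the set → true
Combine:
[1.1.1.1.1] true OR false = true
[1.1.1.1.2] false AND false = false
[1.1.1.1.3] true OR true = true
[1.1.1.1] exactly-one(true, false, true) = false
[1.1.1] NOT false = true
[1.1] NOT true = false
[1.2.3] true OR true = true
[1.2.4] false AND false = false
[1.2] true OR false OR true OR false = true
[1.3.1.2] true AND false = false
[1.3.1] true AND false = false
[1.3.2.1.2] false AND true = false
[1.3.2.1] false → false (antecedent false ⇒ implication holds) = true
[1.3.2] NOT true = false
[1.3] false AND false = false
[1] false AND true AND false = false
[2] exactly-one(false, true, true) = false
[root] false AND false = false
Overall: false → eliminated

Eliminated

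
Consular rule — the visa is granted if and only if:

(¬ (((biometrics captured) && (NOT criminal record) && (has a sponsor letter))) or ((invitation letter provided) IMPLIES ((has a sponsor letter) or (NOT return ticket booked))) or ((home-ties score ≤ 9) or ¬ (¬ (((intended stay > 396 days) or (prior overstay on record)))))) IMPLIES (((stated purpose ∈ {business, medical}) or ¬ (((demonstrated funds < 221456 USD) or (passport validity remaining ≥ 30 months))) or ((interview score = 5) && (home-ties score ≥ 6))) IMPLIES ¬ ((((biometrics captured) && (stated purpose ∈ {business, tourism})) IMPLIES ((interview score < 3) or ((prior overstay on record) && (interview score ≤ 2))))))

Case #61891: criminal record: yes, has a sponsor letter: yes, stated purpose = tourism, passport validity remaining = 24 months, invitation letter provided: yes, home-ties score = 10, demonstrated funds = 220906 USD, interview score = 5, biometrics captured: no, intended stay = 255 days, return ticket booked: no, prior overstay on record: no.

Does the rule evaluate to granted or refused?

Atomic conditions:
  biometrics captured: no → false
  NOT criminal record: yes → false
  has a sponsor letter: yes → true
  invitation letter provided: yes → true
  NOT return ticket booked: no → true
  home-ties score ≤ 9: 10 ≤ 9 is false
  intended stay > 396 days: 255 > 396 is false
  prior overstay on record: no → false
  stated purpose ∈ {business, medical}: tourism is not in the set → false
  demonstrated funds < 221456 USD: 220906 < 221456 is true
  passport validity remaining ≥ 30 months: 24 ≥ 30 is false
  interview score = 5: 5 == 5 is true
  home-ties score ≥ 6: 10 ≥ 6 is true
  stated purpose ∈ {business, tourism}: tourism is in the set → true
  interview score < 3: 5 < 3 is false
  interview score ≤ 2: 5 ≤ 2 is false
Combine:
[1.1.1] false AND false AND true = false
[1.1] NOT false = true
[1.2.2] true OR true = true
[1.2] true → true = true
[1.3.2.1.1] false OR false = false
[1.3.2.1] NOT false = true
[1.3.2] NOT true = false
[1.3] false OR false = false
[1] true OR true OR false = true
[2.1.2.1] true OR false = true
[2.1.2] NOT true = false
[2.1.3] true AND true = true
[2.1] false OR false OR true = true
[2.2.1.1] false AND true = false
[2.2.1.2.2] false AND false = false
[2.2.1.2] false OR false = false
[2.2.1] false → false (antecedent false ⇒ implication holds) = true
[2.2] NOT true = false
[2] true → false = false
[root] true → false = false
Overall: false → refused

Refused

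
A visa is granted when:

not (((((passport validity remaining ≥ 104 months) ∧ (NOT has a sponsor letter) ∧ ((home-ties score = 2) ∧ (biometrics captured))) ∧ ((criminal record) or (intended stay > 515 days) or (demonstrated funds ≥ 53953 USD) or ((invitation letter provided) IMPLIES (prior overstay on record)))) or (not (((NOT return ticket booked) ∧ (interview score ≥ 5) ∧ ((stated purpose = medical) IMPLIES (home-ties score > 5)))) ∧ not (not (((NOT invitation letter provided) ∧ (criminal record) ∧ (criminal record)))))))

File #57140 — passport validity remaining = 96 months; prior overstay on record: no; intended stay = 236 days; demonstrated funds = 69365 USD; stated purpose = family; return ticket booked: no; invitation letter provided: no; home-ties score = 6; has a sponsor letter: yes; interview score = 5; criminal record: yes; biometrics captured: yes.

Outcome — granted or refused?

Granted

Atomic conditions:
  passport validity remaining ≥ 104 months: 96 ≥ 104 is false
  NOT has a sponsor letter: yes → false
  home-ties score = 2: 6 == 2 is false
  biometrics captured: yes → true
  criminal record: yes → true
  intended stay > 515 days: 236 > 515 is false
  demonstrated funds ≥ 53953 USD: 69365 ≥ 53953 is true
  invitation letter provided: no → false
  prior overstay on record: no → false
  NOT return ticket booked: no → true
  interview score ≥ 5: 5 ≥ 5 is true
  stated purpose = medical: family == medical is false
  home-ties score > 5: 6 > 5 is true
  NOT invitation letter provided: no → true
Combine:
[1.1.1.3] false AND true = false
[1.1.1] false AND false AND false = false
[1.1.2.4] false → false (antecedent false ⇒ implication holds) = true
[1.1.2] true OR false OR true OR true = true
[1.1] false AND true = false
[1.2.1.1.3] false → true (antecedent false ⇒ implication holds) = true
[1.2.1.1] true AND true AND true = true
[1.2.1] NOT true = false
[1.2.2.1.1] true AND true AND true = true
[1.2.2.1] NOT true = false
[1.2.2] NOT false = true
[1.2] false AND true = false
[1] false OR false = false
[root] NOT false = true
Overall: true → granted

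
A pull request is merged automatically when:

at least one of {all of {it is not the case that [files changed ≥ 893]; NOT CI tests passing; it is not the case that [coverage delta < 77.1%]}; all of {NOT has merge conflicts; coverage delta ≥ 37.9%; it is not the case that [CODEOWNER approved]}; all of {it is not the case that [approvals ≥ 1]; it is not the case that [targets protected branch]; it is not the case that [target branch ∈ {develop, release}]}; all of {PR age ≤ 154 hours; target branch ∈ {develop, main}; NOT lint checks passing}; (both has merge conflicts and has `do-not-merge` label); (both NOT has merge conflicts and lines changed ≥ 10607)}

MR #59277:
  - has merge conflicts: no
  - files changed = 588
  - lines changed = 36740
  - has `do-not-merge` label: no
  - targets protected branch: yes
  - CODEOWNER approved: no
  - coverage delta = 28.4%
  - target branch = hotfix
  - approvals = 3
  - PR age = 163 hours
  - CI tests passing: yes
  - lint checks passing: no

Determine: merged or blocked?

Merged

Atomic conditions:
  files changed ≥ 893: 588 ≥ 893 is false
  NOT CI tests passing: yes → false
  coverage delta < 77.1%: 28.4 < 77.1 is true
  NOT has merge conflicts: no → true
  coverage delta ≥ 37.9%: 28.4 ≥ 37.9 is false
  CODEOWNER approved: no → false
  approvals ≥ 1: 3 ≥ 1 is true
  targets protected branch: yes → true
  target branch ∈ {develop, release}: hotfix is not in the set → false
  PR age ≤ 154 hours: 163 ≤ 154 is false
  target branch ∈ {develop, main}: hotfix is not in the set → false
  NOT lint checks passing: no → true
  has merge conflicts: no → false
  has `do-not-merge` label: no → false
  lines changed ≥ 10607: 36740 ≥ 10607 is true
Combine:
[1.1] NOT false = true
[1.3] NOT true = false
[1] true AND false AND false = false
[2.3] NOT false = true
[2] true AND false AND true = false
[3.1] NOT true = false
[3.2] NOT true = false
[3.3] NOT false = true
[3] false AND false AND true = false
[4] false AND false AND true = false
[5] false AND false = false
[6] true AND true = true
[root] false OR false OR false OR false OR false OR true = true
Overall: true → merged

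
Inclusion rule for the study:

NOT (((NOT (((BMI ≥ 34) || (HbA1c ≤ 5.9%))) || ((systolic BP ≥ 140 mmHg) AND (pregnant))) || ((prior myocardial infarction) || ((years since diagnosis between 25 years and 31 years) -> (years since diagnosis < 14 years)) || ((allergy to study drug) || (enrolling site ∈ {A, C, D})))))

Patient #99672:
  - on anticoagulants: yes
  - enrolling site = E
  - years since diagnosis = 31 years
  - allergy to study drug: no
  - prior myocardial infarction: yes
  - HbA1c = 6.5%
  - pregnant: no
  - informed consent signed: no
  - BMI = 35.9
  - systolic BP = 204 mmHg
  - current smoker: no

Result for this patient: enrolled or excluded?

Excluded

Atomic conditions:
  BMI ≥ 34: 35.9 ≥ 34 is true
  HbA1c ≤ 5.9%: 6.5 ≤ 5.9 is false
  systolic BP ≥ 140 mmHg: 204 ≥ 140 is true
  pregnant: no → false
  prior myocardial infarction: yes → true
  years since diagnosis between 25 years and 31 years: 31 in [25, 31] is true
  years since diagnosis < 14 years: 31 < 14 is false
  allergy to study drug: no → false
  enrolling site ∈ {A, C, D}: E is not in the set → false
Combine:
[1.1.1.1] true OR false = true
[1.1.1] NOT true = false
[1.1.2] true AND false = false
[1.1] false OR false = false
[1.2.2] true → false = false
[1.2.3] false OR false = false
[1.2] true OR false OR false = true
[1] false OR true = true
[root] NOT true = false
Overall: false → excluded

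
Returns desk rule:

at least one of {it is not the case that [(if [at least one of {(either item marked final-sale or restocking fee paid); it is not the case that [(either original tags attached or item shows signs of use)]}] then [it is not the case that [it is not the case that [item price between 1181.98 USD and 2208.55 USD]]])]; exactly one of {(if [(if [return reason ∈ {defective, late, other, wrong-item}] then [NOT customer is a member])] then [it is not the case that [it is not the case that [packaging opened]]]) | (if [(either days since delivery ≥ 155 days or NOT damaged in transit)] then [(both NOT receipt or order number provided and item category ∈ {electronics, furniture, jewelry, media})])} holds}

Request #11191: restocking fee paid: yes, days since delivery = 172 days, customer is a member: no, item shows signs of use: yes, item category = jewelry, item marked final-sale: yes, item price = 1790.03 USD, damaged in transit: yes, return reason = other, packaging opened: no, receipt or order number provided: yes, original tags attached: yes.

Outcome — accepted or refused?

Atomic conditions:
  item marked final-sale: yes → true
  restocking fee paid: yes → true
  original tags attached: yes → true
  item shows signs of use: yes → true
  item price between 1181.98 USD and 2208.55 USD: 1790.03 in [1181.98, 2208.55] is true
  return reason ∈ {defective, late, other, wrong-item}: other is in the set → true
  NOT customer is a member: no → true
  packaging opened: no → false
  days since delivery ≥ 155 days: 172 ≥ 155 is true
  NOT damaged in transit: yes → false
  NOT receipt or order number provided: yes → false
  item category ∈ {electronics, furniture, jewelry, media}: jewelry is in the set → true
Combine:
[1.1.1.1] true OR true = true
[1.1.1.2.1] true OR true = true
[1.1.1.2] NOT true = false
[1.1.1] true OR false = true
[1.1.2.1] NOT true = false
[1.1.2] NOT false = true
[1.1] true → true = true
[1] NOT true = false
[2.1.1] true → true = true
[2.1.2.1] NOT false = true
[2.1.2] NOT true = false
[2.1] true → false = false
[2.2.1] true OR false = true
[2.2.2] false AND true = false
[2.2] true → false = false
[2] exactly-one(false, false) = false
[root] false OR false = false
Overall: false → refused

Refused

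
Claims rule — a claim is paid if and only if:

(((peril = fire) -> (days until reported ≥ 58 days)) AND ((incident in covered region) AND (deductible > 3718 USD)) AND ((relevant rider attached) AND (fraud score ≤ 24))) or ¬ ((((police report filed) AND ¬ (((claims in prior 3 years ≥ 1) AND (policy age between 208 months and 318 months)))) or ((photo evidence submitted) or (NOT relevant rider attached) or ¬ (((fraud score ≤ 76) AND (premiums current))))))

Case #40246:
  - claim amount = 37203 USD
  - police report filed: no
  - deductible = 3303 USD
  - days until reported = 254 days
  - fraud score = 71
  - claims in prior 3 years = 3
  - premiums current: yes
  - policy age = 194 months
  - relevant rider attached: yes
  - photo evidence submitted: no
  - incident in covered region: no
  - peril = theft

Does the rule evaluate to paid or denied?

Paid

Atomic conditions:
  peril = fire: theft == fire is false
  days until reported ≥ 58 days: 254 ≥ 58 is true
  incident in covered region: no → false
  deductible > 3718 USD: 3303 > 3718 is false
  relevant rider attached: yes → true
  fraud score ≤ 24: 71 ≤ 24 is false
  police report filed: no → false
  claims in prior 3 years ≥ 1: 3 ≥ 1 is true
  policy age between 208 months and 318 months: 194 in [208, 318] is false
  photo evidence submitted: no → false
  NOT relevant rider attached: yes → false
  fraud score ≤ 76: 71 ≤ 76 is true
  premiums current: yes → true
Combine:
[1.1] false → true (antecedent false ⇒ implication holds) = true
[1.2] false AND false = false
[1.3] true AND false = false
[1] true AND false AND false = false
[2.1.1.2.1] true AND false = false
[2.1.1.2] NOT false = true
[2.1.1] false AND true = false
[2.1.2.3.1] true AND true = true
[2.1.2.3] NOT true = false
[2.1.2] false OR false OR false = false
[2.1] false OR false = false
[2] NOT false = true
[root] false OR true = true
Overall: true → paid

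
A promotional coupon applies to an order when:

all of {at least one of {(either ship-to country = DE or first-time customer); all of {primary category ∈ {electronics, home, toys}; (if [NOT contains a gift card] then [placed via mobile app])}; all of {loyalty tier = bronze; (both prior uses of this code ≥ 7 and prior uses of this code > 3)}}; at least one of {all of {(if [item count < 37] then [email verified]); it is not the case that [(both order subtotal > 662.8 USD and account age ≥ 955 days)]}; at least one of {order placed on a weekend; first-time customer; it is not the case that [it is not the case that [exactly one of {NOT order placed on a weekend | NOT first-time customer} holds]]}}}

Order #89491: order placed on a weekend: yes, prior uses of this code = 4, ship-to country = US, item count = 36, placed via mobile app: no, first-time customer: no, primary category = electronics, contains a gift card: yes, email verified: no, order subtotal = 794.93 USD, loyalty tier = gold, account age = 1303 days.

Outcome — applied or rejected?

Applied

Atomic conditions:
  ship-to country = DE: US == DE is false
  first-time customer: no → false
  primary category ∈ {electronics, home, toys}: electronics is in the set → true
  NOT contains a gift card: yes → false
  placed via mobile app: no → false
  loyalty tier = bronze: gold == bronze is false
  prior uses of this code ≥ 7: 4 ≥ 7 is false
  prior uses of this code > 3: 4 > 3 is true
  item count < 37: 36 < 37 is true
  email verified: no → false
  order subtotal > 662.8 USD: 794.93 > 662.8 is true
  account age ≥ 955 days: 1303 ≥ 955 is true
  order placed on a weekend: yes → true
  NOT order placed on a weekend: yes → false
  NOT first-time customer: no → true
Combine:
[1.1] false OR false = false
[1.2.2] false → false (antecedent false ⇒ implication holds) = true
[1.2] true AND true = true
[1.3.2] false AND true = false
[1.3] false AND false = false
[1] false OR true OR false = true
[2.1.1] true → false = false
[2.1.2.1] true AND true = true
[2.1.2] NOT true = false
[2.1] false AND false = false
[2.2.3.1.1] exactly-one(false, true) = true
[2.2.3.1] NOT true = false
[2.2.3] NOT false = true
[2.2] true OR false OR true = true
[2] false OR true = true
[root] true AND true = true
Overall: true → applied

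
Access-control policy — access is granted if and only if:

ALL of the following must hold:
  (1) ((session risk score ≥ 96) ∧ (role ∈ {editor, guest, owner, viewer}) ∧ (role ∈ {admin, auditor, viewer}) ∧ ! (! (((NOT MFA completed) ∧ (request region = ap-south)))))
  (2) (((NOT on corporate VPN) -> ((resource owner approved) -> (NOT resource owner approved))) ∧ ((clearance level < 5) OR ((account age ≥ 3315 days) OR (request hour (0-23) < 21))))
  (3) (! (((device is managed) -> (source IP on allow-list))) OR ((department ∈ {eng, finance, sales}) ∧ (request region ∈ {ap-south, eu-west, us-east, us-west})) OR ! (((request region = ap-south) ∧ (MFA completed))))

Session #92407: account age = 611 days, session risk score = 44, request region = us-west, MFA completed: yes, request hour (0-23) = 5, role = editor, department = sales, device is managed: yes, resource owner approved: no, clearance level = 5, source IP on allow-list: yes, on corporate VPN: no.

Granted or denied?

Atomic conditions:
  session risk score ≥ 96: 44 ≥ 96 is false
  role ∈ {editor, guest, owner, viewer}: editor is in the set → true
  role ∈ {admin, auditor, viewer}: editor is not in the set → false
  NOT MFA completed: yes → false
  request region = ap-south: us-west == ap-south is false
  NOT on corporate VPN: no → true
  resource owner approved: no → false
  NOT resource owner approved: no → true
  clearance level < 5: 5 < 5 is false
  account age ≥ 3315 days: 611 ≥ 3315 is false
  request hour (0-23) < 21: 5 < 21 is true
  device is managed: yes → true
  source IP on allow-list: yes → true
  department ∈ {eng, finance, sales}: sales is in the set → true
  request region ∈ {ap-south, eu-west, us-east, us-west}: us-west is in the set → true
  MFA completed: yes → true
Combine:
[1.4.1.1] false AND false = false
[1.4.1] NOT false = true
[1.4] NOT true = false
[1] false AND true AND false AND false = false
[2.1.2] false → true (antecedent false ⇒ implication holds) = true
[2.1] true → true = true
[2.2.2] false OR true = true
[2.2] false OR true = true
[2] true AND true = true
[3.1.1] true → true = true
[3.1] NOT true = false
[3.2] true AND true = true
[3.3.1] false AND true = false
[3.3] NOT false = true
[3] false OR true OR true = true
[root] false AND true AND true = false
Overall: false → denied

Denied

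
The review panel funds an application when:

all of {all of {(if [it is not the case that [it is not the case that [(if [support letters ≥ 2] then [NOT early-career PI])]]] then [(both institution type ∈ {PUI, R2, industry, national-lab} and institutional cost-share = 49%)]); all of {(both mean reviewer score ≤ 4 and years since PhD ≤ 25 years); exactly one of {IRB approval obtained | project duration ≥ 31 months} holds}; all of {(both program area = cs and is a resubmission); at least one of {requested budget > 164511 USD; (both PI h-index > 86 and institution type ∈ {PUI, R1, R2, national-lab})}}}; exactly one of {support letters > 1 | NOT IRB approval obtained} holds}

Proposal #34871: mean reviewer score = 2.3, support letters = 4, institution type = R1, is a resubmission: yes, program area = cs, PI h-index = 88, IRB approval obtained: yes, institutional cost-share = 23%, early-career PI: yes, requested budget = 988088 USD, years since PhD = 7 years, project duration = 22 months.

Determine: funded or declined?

Funded

Atomic conditions:
  support letters ≥ 2: 4 ≥ 2 is true
  NOT early-career PI: yes → false
  institution type ∈ {PUI, R2, industry, national-lab}: R1 is not in the set → false
  institutional cost-share = 49%: 23 == 49 is false
  mean reviewer score ≤ 4: 2.3 ≤ 4 is true
  years since PhD ≤ 25 years: 7 ≤ 25 is true
  IRB approval obtained: yes → true
  project duration ≥ 31 months: 22 ≥ 31 is false
  program area = cs: cs == cs is true
  is a resubmission: yes → true
  requested budget > 164511 USD: 988088 > 164511 is true
  PI h-index > 86: 88 > 86 is true
  institution type ∈ {PUI, R1, R2, national-lab}: R1 is in the set → true
  support letters > 1: 4 > 1 is true
  NOT IRB approval obtained: yes → false
Combine:
[1.1.1.1.1] true → false = false
[1.1.1.1] NOT false = true
[1.1.1] NOT true = false
[1.1.2] false AND false = false
[1.1] false → false (antecedent false ⇒ implication holds) = true
[1.2.1] true AND true = true
[1.2.2] exactly-one(true, false) = true
[1.2] true AND true = true
[1.3.1] true AND true = true
[1.3.2.2] true AND true = true
[1.3.2] true OR true = true
[1.3] true AND true = true
[1] true AND true AND true = true
[2] exactly-one(true, false) = true
[root] true AND true = true
Overall: true → funded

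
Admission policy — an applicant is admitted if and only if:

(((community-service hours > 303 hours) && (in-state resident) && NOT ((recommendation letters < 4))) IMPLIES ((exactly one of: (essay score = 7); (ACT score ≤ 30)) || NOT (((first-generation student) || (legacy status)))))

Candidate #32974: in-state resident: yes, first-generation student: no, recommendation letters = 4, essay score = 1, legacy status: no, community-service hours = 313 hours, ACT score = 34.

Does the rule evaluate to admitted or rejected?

Admitted

Atomic conditions:
  community-service hours > 303 hours: 313 > 303 is true
  in-state resident: yes → true
  recommendation letters < 4: 4 < 4 is false
  essay score = 7: 1 == 7 is false
  ACT score ≤ 30: 34 ≤ 30 is false
  first-generation student: no → false
  legacy status: no → false
Combine:
[1.3] NOT false = true
[1] true AND true AND true = true
[2.1] exactly-one(false, false) = false
[2.2.1] false OR false = false
[2.2] NOT false = true
[2] false OR true = true
[root] true → true = true
Overall: true → admitted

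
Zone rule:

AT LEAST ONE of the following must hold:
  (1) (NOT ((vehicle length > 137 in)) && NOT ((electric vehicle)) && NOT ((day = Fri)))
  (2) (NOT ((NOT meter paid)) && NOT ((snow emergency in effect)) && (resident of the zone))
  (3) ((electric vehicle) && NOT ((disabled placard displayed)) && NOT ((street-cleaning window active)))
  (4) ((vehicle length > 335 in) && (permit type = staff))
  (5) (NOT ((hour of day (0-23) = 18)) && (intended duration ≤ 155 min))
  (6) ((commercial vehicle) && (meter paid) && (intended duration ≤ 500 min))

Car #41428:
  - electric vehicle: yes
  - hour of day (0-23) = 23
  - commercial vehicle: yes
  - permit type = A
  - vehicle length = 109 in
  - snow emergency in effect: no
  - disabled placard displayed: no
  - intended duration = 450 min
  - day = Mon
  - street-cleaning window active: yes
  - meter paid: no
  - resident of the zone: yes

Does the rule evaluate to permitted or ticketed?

Atomic conditions:
  vehicle length > 137 in: 109 > 137 is false
  electric vehicle: yes → true
  day = Fri: Mon == Fri is false
  NOT meter paid: no → true
  snow emergency in effect: no → false
  resident of the zone: yes → true
  disabled placard displayed: no → false
  street-cleaning window active: yes → true
  vehicle length > 335 in: 109 > 335 is false
  permit type = staff: A == staff is false
  hour of day (0-23) = 18: 23 == 18 is false
  intended duration ≤ 155 min: 450 ≤ 155 is false
  commercial vehicle: yes → true
  meter paid: no → false
  intended duration ≤ 500 min: 450 ≤ 500 is true
Combine:
[1.1] NOT false = true
[1.2] NOT true = false
[1.3] NOT false = true
[1] true AND false AND true = false
[2.1] NOT true = false
[2.2] NOT false = true
[2] false AND true AND true = false
[3.2] NOT false = true
[3.3] NOT true = false
[3] true AND true AND false = false
[4] false AND false = false
[5.1] NOT false = true
[5] true AND false = false
[6] true AND false AND true = false
[root] false OR false OR false OR false OR false OR false = false
Overall: false → ticketed

Ticketed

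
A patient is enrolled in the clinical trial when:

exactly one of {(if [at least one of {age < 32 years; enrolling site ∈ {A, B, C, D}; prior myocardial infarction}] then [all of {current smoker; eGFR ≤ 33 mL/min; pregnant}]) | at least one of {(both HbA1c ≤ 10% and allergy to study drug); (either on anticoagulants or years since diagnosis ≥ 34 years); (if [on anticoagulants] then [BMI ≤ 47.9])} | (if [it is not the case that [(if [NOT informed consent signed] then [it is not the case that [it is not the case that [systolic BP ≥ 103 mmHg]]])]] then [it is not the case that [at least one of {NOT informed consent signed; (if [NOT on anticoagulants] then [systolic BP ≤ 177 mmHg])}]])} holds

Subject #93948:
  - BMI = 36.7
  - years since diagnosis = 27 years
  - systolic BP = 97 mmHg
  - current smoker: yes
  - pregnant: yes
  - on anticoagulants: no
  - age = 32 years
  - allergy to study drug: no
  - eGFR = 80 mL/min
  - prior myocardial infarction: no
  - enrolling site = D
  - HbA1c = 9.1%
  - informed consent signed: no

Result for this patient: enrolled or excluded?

Atomic conditions:
  age < 32 years: 32 < 32 is false
  enrolling site ∈ {A, B, C, D}: D is in the set → true
  prior myocardial infarction: no → false
  current smoker: yes → true
  eGFR ≤ 33 mL/min: 80 ≤ 33 is false
  pregnant: yes → true
  HbA1c ≤ 10%: 9.1 ≤ 10 is true
  allergy to study drug: no → false
  on anticoagulants: no → false
  years since diagnosis ≥ 34 years: 27 ≥ 34 is false
  BMI ≤ 47.9: 36.7 ≤ 47.9 is true
  NOT informed consent signed: no → true
  systolic BP ≥ 103 mmHg: 97 ≥ 103 is false
  NOT on anticoagulants: no → true
  systolic BP ≤ 177 mmHg: 97 ≤ 177 is true
Combine:
[1.1] false OR true OR false = true
[1.2] true AND false AND true = false
[1] true → false = false
[2.1] true AND false = false
[2.2] false OR false = false
[2.3] false → true (antecedent false ⇒ implication holds) = true
[2] false OR false OR true = true
[3.1.1.2.1] NOT false = true
[3.1.1.2] NOT true = false
[3.1.1] true → false = false
[3.1] NOT false = true
[3.2.1.2] true → true = true
[3.2.1] true OR true = true
[3.2] NOT true = false
[3] true → false = false
[root] exactly-one(false, true, false) = true
Overall: true → enrolled

Enrolled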